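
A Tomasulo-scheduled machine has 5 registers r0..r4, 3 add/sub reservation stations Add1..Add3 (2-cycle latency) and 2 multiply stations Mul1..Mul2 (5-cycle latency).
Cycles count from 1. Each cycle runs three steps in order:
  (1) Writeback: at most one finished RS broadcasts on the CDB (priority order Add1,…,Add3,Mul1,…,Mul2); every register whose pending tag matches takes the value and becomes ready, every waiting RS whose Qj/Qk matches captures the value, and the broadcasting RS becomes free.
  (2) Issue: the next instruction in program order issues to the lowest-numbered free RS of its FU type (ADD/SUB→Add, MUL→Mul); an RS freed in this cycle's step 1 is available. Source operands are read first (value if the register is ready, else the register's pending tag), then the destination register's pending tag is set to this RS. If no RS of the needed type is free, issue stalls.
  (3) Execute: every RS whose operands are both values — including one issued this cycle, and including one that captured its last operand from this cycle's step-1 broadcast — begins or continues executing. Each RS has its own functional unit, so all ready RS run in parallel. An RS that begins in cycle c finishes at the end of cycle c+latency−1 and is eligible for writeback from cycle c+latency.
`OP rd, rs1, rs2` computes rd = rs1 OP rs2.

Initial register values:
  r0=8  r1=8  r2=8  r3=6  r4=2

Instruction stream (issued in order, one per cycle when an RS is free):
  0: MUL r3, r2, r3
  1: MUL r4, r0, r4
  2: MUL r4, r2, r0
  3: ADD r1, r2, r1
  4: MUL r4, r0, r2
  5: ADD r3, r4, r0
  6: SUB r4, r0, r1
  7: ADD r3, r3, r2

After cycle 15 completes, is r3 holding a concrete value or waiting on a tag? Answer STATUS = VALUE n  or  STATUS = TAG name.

STATUS = TAG Add3

  c1: issue MUL r3<-Mul1  regs: r0:8,r1:8,r2:8,r3:Mul1,r4:2
  c2: issue MUL r4<-Mul2  regs: r0:8,r1:8,r2:8,r3:Mul1,r4:Mul2
  c3: stall  regs: r0:8,r1:8,r2:8,r3:Mul1,r4:Mul2
  c4: stall  regs: r0:8,r1:8,r2:8,r3:Mul1,r4:Mul2
  c5: stall  regs: r0:8,r1:8,r2:8,r3:Mul1,r4:Mul2
  c6: CDB Mul1=48; issue MUL r4<-Mul1  regs: r0:8,r1:8,r2:8,r3:48,r4:Mul1
  c7: CDB Mul2=16; issue ADD r1<-Add1  regs: r0:8,r1:Add1,r2:8,r3:48,r4:Mul1
  c8: issue MUL r4<-Mul2  regs: r0:8,r1:Add1,r2:8,r3:48,r4:Mul2
  c9: CDB Add1=16; issue ADD r3<-Add1  regs: r0:8,r1:16,r2:8,r3:Add1,r4:Mul2
  c10: issue SUB r4<-Add2  regs: r0:8,r1:16,r2:8,r3:Add1,r4:Add2
  c11: CDB Mul1=64; issue ADD r3<-Add3  regs: r0:8,r1:16,r2:8,r3:Add3,r4:Add2
  c12: CDB Add2=-8  regs: r0:8,r1:16,r2:8,r3:Add3,r4:-8
  c13: CDB Mul2=64  regs: r0:8,r1:16,r2:8,r3:Add3,r4:-8
  c14: -  regs: r0:8,r1:16,r2:8,r3:Add3,r4:-8
  c15: CDB Add1=72  regs: r0:8,r1:16,r2:8,r3:Add3,r4:-8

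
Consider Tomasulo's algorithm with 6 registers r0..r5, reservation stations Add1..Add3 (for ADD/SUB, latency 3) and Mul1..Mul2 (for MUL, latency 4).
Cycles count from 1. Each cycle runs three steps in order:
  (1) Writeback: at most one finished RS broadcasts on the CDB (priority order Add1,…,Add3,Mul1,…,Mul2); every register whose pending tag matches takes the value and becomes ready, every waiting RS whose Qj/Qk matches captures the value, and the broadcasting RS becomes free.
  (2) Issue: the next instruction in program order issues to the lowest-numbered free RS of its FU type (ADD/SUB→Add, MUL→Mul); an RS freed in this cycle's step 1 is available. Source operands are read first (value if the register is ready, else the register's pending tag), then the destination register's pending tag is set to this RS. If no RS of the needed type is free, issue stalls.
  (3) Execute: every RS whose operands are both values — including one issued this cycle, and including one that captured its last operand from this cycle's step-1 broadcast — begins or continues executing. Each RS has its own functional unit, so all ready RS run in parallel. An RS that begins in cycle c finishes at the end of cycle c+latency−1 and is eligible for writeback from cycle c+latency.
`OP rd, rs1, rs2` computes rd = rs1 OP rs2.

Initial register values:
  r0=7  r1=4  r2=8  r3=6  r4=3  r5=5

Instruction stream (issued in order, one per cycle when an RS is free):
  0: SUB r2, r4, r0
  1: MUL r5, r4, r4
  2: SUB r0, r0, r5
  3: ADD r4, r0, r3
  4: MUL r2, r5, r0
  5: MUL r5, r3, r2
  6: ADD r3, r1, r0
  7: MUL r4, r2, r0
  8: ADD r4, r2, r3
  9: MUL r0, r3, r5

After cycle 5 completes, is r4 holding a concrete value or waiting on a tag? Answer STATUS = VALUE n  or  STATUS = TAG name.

STATUS = TAG Add1

cycle 1: issue SUB r2<-Add1 // r0:7,r1:4,r2:Add1,r3:6,r4:3,r5:5
cycle 2: issue MUL r5<-Mul1 // r0:7,r1:4,r2:Add1,r3:6,r4:3,r5:Mul1
cycle 3: issue SUB r0<-Add2 // r0:Add2,r1:4,r2:Add1,r3:6,r4:3,r5:Mul1
cycle 4: CDB Add1=-4; issue ADD r4<-Add1 // r0:Add2,r1:4,r2:-4,r3:6,r4:Add1,r5:Mul1
cycle 5: issue MUL r2<-Mul2 // r0:Add2,r1:4,r2:Mul2,r3:6,r4:Add1,r5:Mul1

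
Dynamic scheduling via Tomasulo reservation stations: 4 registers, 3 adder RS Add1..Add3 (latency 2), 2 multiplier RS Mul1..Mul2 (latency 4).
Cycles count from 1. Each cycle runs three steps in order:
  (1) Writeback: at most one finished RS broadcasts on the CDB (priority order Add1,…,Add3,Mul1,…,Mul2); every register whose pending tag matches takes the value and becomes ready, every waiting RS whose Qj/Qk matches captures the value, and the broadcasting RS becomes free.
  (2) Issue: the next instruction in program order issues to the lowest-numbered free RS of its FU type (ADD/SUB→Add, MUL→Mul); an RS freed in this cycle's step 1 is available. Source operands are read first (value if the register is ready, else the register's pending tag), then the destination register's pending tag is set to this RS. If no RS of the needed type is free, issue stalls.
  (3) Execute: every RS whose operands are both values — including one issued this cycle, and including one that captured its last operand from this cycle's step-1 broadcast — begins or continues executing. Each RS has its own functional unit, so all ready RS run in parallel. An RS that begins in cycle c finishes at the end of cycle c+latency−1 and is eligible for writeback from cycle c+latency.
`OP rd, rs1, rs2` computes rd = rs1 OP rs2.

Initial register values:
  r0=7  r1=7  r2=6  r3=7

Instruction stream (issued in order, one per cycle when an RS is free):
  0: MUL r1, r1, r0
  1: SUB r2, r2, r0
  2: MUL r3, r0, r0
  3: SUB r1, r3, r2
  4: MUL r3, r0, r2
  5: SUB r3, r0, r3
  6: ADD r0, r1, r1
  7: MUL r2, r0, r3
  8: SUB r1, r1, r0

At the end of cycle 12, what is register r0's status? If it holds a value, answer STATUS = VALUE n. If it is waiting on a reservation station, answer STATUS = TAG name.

STATUS = VALUE 100

cycle 1: issue MUL r1<-Mul1 // r0:7,r1:Mul1,r2:6,r3:7
cycle 2: issue SUB r2<-Add1 // r0:7,r1:Mul1,r2:Add1,r3:7
cycle 3: issue MUL r3<-Mul2 // r0:7,r1:Mul1,r2:Add1,r3:Mul2
cycle 4: CDB Add1=-1; issue SUB r1<-Add1 // r0:7,r1:Add1,r2:-1,r3:Mul2
cycle 5: CDB Mul1=49; issue MUL r3<-Mul1 // r0:7,r1:Add1,r2:-1,r3:Mul1
cycle 6: issue SUB r3<-Add2 // r0:7,r1:Add1,r2:-1,r3:Add2
cycle 7: CDB Mul2=49; issue ADD r0<-Add3 // r0:Add3,r1:Add1,r2:-1,r3:Add2
cycle 8: issue MUL r2<-Mul2 // r0:Add3,r1:Add1,r2:Mul2,r3:Add2
cycle 9: CDB Add1=50; issue SUB r1<-Add1 // r0:Add3,r1:Add1,r2:Mul2,r3:Add2
cycle 10: CDB Mul1=-7 // r0:Add3,r1:Add1,r2:Mul2,r3:Add2
cycle 11: CDB Add3=100 // r0:100,r1:Add1,r2:Mul2,r3:Add2
cycle 12: CDB Add2=14 // r0:100,r1:Add1,r2:Mul2,r3:14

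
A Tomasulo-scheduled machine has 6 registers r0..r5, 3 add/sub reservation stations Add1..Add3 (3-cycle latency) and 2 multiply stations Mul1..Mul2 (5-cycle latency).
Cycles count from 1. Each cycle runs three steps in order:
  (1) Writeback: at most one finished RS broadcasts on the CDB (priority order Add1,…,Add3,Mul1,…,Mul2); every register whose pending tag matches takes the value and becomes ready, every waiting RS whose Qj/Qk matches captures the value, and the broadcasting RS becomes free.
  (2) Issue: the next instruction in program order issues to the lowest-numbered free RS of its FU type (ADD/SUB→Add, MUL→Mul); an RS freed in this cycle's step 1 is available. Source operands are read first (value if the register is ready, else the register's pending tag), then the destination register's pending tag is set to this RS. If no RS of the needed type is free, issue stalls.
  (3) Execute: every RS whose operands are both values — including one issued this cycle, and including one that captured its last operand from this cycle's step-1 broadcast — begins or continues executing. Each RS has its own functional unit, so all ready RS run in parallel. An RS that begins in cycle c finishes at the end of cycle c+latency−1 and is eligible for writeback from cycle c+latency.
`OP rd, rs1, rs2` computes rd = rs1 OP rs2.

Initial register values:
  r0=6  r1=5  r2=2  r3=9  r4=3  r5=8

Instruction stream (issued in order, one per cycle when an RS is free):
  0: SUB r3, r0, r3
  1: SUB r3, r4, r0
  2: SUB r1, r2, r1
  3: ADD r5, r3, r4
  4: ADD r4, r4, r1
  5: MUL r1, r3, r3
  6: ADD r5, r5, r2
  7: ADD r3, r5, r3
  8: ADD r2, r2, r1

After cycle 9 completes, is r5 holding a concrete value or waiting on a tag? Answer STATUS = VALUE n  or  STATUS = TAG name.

cycle 1: issue SUB r3<-Add1 // r0:6,r1:5,r2:2,r3:Add1,r4:3,r5:8
cycle 2: issue SUB r3<-Add2 // r0:6,r1:5,r2:2,r3:Add2,r4:3,r5:8
cycle 3: issue SUB r1<-Add3 // r0:6,r1:Add3,r2:2,r3:Add2,r4:3,r5:8
cycle 4: CDB Add1=-3; issue ADD r5<-Add1 // r0:6,r1:Add3,r2:2,r3:Add2,r4:3,r5:Add1
cycle 5: CDB Add2=-3; issue ADD r4<-Add2 // r0:6,r1:Add3,r2:2,r3:-3,r4:Add2,r5:Add1
cycle 6: CDB Add3=-3; issue MUL r1<-Mul1 // r0:6,r1:Mul1,r2:2,r3:-3,r4:Add2,r5:Add1
cycle 7: issue ADD r5<-Add3 // r0:6,r1:Mul1,r2:2,r3:-3,r4:Add2,r5:Add3
cycle 8: CDB Add1=0; issue ADD r3<-Add1 // r0:6,r1:Mul1,r2:2,r3:Add1,r4:Add2,r5:Add3
cycle 9: CDB Add2=0; issue ADD r2<-Add2 // r0:6,r1:Mul1,r2:Add2,r3:Add1,r4:0,r5:Add3

STATUS = TAG Add3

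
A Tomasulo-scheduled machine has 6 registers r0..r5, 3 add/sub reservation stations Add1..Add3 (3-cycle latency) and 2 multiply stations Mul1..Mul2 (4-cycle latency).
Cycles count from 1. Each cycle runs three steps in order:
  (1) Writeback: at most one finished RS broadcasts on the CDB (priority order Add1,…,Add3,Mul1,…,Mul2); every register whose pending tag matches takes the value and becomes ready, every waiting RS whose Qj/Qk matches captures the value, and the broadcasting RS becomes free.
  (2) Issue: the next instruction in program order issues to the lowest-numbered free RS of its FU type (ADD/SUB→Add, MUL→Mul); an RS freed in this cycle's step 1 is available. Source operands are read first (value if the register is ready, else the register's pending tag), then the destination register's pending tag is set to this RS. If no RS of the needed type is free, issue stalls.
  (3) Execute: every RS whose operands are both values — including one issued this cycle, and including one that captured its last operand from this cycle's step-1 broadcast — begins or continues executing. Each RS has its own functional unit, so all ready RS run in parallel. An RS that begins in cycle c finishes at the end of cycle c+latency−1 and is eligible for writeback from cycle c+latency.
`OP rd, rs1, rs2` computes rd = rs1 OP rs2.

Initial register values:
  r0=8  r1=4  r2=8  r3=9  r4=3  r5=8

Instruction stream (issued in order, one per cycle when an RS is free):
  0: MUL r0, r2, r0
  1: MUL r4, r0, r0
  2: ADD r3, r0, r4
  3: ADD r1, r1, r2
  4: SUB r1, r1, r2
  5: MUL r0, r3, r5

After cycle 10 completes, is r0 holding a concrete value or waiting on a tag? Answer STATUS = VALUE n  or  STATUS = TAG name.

  c1: issue MUL r0<-Mul1  regs: r0:Mul1,r1:4,r2:8,r3:9,r4:3,r5:8
  c2: issue MUL r4<-Mul2  regs: r0:Mul1,r1:4,r2:8,r3:9,r4:Mul2,r5:8
  c3: issue ADD r3<-Add1  regs: r0:Mul1,r1:4,r2:8,r3:Add1,r4:Mul2,r5:8
  c4: issue ADD r1<-Add2  regs: r0:Mul1,r1:Add2,r2:8,r3:Add1,r4:Mul2,r5:8
  c5: CDB Mul1=64; issue SUB r1<-Add3  regs: r0:64,r1:Add3,r2:8,r3:Add1,r4:Mul2,r5:8
  c6: issue MUL r0<-Mul1  regs: r0:Mul1,r1:Add3,r2:8,r3:Add1,r4:Mul2,r5:8
  c7: CDB Add2=12  regs: r0:Mul1,r1:Add3,r2:8,r3:Add1,r4:Mul2,r5:8
  c8: -  regs: r0:Mul1,r1:Add3,r2:8,r3:Add1,r4:Mul2,r5:8
  c9: CDB Mul2=4096  regs: r0:Mul1,r1:Add3,r2:8,r3:Add1,r4:4096,r5:8
  c10: CDB Add3=4  regs: r0:Mul1,r1:4,r2:8,r3:Add1,r4:4096,r5:8

STATUS = TAG Mul1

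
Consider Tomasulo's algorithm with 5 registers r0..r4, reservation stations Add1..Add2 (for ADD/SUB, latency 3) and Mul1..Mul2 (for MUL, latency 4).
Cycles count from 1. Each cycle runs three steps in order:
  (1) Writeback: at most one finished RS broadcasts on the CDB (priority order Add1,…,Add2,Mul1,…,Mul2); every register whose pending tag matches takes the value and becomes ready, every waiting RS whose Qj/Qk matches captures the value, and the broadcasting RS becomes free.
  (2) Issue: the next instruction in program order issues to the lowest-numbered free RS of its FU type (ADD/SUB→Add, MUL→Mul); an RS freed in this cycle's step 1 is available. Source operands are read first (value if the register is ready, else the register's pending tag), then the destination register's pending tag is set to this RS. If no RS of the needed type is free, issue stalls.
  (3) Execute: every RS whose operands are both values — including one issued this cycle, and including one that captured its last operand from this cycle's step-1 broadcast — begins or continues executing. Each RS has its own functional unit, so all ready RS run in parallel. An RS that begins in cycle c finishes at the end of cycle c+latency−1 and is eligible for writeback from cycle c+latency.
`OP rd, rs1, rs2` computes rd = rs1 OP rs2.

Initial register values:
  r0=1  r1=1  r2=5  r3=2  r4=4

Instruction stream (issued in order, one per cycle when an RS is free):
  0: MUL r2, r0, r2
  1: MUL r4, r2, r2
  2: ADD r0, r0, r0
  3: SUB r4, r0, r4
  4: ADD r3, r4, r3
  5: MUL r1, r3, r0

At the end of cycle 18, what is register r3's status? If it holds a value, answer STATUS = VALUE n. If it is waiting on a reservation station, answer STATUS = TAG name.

  c1: issue MUL r2<-Mul1  regs: r0:1,r1:1,r2:Mul1,r3:2,r4:4
  c2: issue MUL r4<-Mul2  regs: r0:1,r1:1,r2:Mul1,r3:2,r4:Mul2
  c3: issue ADD r0<-Add1  regs: r0:Add1,r1:1,r2:Mul1,r3:2,r4:Mul2
  c4: issue SUB r4<-Add2  regs: r0:Add1,r1:1,r2:Mul1,r3:2,r4:Add2
  c5: CDB Mul1=5; stall  regs: r0:Add1,r1:1,r2:5,r3:2,r4:Add2
  c6: CDB Add1=2; issue ADD r3<-Add1  regs: r0:2,r1:1,r2:5,r3:Add1,r4:Add2
  c7: issue MUL r1<-Mul1  regs: r0:2,r1:Mul1,r2:5,r3:Add1,r4:Add2
  c8: -  regs: r0:2,r1:Mul1,r2:5,r3:Add1,r4:Add2
  c9: CDB Mul2=25  regs: r0:2,r1:Mul1,r2:5,r3:Add1,r4:Add2
  c10: -  regs: r0:2,r1:Mul1,r2:5,r3:Add1,r4:Add2
  c11: -  regs: r0:2,r1:Mul1,r2:5,r3:Add1,r4:Add2
  c12: CDB Add2=-23  regs: r0:2,r1:Mul1,r2:5,r3:Add1,r4:-23
  c13: -  regs: r0:2,r1:Mul1,r2:5,r3:Add1,r4:-23
  c14: -  regs: r0:2,r1:Mul1,r2:5,r3:Add1,r4:-23
  c15: CDB Add1=-21  regs: r0:2,r1:Mul1,r2:5,r3:-21,r4:-23
  c16: -  regs: r0:2,r1:Mul1,r2:5,r3:-21,r4:-23
  c17: -  regs: r0:2,r1:Mul1,r2:5,r3:-21,r4:-23
  c18: -  regs: r0:2,r1:Mul1,r2:5,r3:-21,r4:-23

STATUS = VALUE -21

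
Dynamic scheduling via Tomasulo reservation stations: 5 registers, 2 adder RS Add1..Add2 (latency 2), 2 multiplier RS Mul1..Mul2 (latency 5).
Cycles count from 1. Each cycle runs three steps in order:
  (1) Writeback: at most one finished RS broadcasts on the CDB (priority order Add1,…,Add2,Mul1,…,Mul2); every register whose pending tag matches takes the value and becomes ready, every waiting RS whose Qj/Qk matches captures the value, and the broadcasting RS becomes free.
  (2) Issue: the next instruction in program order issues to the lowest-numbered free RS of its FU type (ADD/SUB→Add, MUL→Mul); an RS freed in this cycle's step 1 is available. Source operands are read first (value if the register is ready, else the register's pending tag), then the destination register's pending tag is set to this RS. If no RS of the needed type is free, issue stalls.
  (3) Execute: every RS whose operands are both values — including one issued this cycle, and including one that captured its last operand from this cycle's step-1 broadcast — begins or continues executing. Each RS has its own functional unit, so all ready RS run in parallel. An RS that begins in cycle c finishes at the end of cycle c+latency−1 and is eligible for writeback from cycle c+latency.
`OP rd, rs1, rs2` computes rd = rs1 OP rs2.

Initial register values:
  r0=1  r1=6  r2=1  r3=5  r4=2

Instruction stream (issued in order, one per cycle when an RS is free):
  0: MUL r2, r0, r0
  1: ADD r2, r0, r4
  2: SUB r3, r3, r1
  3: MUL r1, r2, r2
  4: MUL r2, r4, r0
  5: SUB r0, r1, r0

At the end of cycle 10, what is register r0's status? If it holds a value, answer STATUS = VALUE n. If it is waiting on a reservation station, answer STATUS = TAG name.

STATUS = TAG Add1

  c1: issue MUL r2<-Mul1  regs: r0:1,r1:6,r2:Mul1,r3:5,r4:2
  c2: issue ADD r2<-Add1  regs: r0:1,r1:6,r2:Add1,r3:5,r4:2
  c3: issue SUB r3<-Add2  regs: r0:1,r1:6,r2:Add1,r3:Add2,r4:2
  c4: CDB Add1=3; issue MUL r1<-Mul2  regs: r0:1,r1:Mul2,r2:3,r3:Add2,r4:2
  c5: CDB Add2=-1; stall  regs: r0:1,r1:Mul2,r2:3,r3:-1,r4:2
  c6: CDB Mul1=1; issue MUL r2<-Mul1  regs: r0:1,r1:Mul2,r2:Mul1,r3:-1,r4:2
  c7: issue SUB r0<-Add1  regs: r0:Add1,r1:Mul2,r2:Mul1,r3:-1,r4:2
  c8: -  regs: r0:Add1,r1:Mul2,r2:Mul1,r3:-1,r4:2
  c9: CDB Mul2=9  regs: r0:Add1,r1:9,r2:Mul1,r3:-1,r4:2
  c10: -  regs: r0:Add1,r1:9,r2:Mul1,r3:-1,r4:2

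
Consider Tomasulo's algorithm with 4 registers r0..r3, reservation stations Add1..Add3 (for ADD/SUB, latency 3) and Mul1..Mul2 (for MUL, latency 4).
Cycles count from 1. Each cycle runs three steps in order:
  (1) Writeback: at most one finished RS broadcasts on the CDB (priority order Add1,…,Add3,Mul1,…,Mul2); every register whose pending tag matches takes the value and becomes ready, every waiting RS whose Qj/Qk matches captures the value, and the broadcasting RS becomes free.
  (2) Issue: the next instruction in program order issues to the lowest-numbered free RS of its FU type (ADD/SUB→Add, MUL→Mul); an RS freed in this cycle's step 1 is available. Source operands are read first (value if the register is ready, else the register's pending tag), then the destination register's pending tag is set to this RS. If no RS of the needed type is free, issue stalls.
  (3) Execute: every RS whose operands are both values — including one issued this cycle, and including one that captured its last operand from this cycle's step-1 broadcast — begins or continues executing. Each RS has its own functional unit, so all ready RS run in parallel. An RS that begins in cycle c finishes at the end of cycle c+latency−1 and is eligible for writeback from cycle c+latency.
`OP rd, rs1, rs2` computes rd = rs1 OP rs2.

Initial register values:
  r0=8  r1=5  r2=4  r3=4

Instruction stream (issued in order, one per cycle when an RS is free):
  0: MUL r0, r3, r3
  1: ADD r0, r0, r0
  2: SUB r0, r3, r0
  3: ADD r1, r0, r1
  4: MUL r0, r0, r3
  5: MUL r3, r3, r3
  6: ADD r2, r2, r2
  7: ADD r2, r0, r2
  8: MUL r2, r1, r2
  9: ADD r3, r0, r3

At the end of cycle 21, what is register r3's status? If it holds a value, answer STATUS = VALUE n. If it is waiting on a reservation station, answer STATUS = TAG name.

STATUS = VALUE -96

  c1: issue MUL r0<-Mul1  regs: r0:Mul1,r1:5,r2:4,r3:4
  c2: issue ADD r0<-Add1  regs: r0:Add1,r1:5,r2:4,r3:4
  c3: issue SUB r0<-Add2  regs: r0:Add2,r1:5,r2:4,r3:4
  c4: issue ADD r1<-Add3  regs: r0:Add2,r1:Add3,r2:4,r3:4
  c5: CDB Mul1=16; issue MUL r0<-Mul1  regs: r0:Mul1,r1:Add3,r2:4,r3:4
  c6: issue MUL r3<-Mul2  regs: r0:Mul1,r1:Add3,r2:4,r3:Mul2
  c7: stall  regs: r0:Mul1,r1:Add3,r2:4,r3:Mul2
  c8: CDB Add1=32; issue ADD r2<-Add1  regs: r0:Mul1,r1:Add3,r2:Add1,r3:Mul2
  c9: stall  regs: r0:Mul1,r1:Add3,r2:Add1,r3:Mul2
  c10: CDB Mul2=16; stall  regs: r0:Mul1,r1:Add3,r2:Add1,r3:16
  c11: CDB Add1=8; issue ADD r2<-Add1  regs: r0:Mul1,r1:Add3,r2:Add1,r3:16
  c12: CDB Add2=-28; issue MUL r2<-Mul2  regs: r0:Mul1,r1:Add3,r2:Mul2,r3:16
  c13: issue ADD r3<-Add2  regs: r0:Mul1,r1:Add3,r2:Mul2,r3:Add2
  c14: -  regs: r0:Mul1,r1:Add3,r2:Mul2,r3:Add2
  c15: CDB Add3=-23  regs: r0:Mul1,r1:-23,r2:Mul2,r3:Add2
  c16: CDB Mul1=-112  regs: r0:-112,r1:-23,r2:Mul2,r3:Add2
  c17: -  regs: r0:-112,r1:-23,r2:Mul2,r3:Add2
  c18: -  regs: r0:-112,r1:-23,r2:Mul2,r3:Add2
  c19: CDB Add1=-104  regs: r0:-112,r1:-23,r2:Mul2,r3:Add2
  c20: CDB Add2=-96  regs: r0:-112,r1:-23,r2:Mul2,r3:-96
  c21: -  regs: r0:-112,r1:-23,r2:Mul2,r3:-96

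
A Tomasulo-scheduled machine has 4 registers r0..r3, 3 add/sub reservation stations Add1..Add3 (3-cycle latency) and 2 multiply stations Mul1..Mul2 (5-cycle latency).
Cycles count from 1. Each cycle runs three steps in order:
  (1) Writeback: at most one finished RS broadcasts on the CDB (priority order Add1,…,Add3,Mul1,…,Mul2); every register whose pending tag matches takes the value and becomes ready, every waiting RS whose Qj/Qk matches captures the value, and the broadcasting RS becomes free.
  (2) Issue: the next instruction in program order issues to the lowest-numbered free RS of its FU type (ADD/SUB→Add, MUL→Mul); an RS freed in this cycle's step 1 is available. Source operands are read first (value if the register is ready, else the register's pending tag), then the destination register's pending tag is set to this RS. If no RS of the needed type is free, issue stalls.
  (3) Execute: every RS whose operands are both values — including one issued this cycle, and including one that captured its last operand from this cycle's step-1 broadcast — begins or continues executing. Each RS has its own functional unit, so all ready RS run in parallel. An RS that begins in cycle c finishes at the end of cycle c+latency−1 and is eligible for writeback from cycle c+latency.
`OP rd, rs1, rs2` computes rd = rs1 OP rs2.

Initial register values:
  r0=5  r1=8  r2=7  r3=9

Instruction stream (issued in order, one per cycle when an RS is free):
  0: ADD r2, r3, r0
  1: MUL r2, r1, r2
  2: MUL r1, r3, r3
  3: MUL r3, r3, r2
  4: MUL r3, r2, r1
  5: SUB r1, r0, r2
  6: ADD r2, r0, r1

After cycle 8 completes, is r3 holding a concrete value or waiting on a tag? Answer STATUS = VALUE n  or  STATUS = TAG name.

STATUS = TAG Mul2

cycle 1: issue ADD r2<-Add1 // r0:5,r1:8,r2:Add1,r3:9
cycle 2: issue MUL r2<-Mul1 // r0:5,r1:8,r2:Mul1,r3:9
cycle 3: issue MUL r1<-Mul2 // r0:5,r1:Mul2,r2:Mul1,r3:9
cycle 4: CDB Add1=14; stall // r0:5,r1:Mul2,r2:Mul1,r3:9
cycle 5: stall // r0:5,r1:Mul2,r2:Mul1,r3:9
cycle 6: stall // r0:5,r1:Mul2,r2:Mul1,r3:9
cycle 7: stall // r0:5,r1:Mul2,r2:Mul1,r3:9
cycle 8: CDB Mul2=81; issue MUL r3<-Mul2 // r0:5,r1:81,r2:Mul1,r3:Mul2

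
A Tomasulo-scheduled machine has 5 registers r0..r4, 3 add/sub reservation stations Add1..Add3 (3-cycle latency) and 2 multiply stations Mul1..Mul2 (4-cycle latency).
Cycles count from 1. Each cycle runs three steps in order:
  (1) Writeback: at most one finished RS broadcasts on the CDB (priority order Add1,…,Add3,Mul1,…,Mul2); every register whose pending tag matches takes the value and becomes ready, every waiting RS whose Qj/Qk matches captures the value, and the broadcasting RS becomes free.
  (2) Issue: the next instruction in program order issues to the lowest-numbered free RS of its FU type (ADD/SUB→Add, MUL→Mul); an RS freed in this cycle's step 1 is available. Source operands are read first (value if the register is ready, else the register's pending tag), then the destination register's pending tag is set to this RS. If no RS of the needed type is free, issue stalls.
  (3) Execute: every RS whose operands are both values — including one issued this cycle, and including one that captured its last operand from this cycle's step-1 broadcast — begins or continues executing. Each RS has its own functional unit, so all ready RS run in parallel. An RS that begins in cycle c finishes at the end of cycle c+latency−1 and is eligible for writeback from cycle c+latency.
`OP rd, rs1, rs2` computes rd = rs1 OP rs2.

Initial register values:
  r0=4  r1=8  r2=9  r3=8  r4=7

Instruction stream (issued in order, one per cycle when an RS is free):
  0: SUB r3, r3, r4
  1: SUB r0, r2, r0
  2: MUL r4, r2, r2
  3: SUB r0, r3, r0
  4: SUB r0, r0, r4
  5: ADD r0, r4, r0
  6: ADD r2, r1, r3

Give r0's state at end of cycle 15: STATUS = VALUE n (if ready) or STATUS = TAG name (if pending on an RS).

STATUS = VALUE -4

cycle 1: issue SUB r3<-Add1 // r0:4,r1:8,r2:9,r3:Add1,r4:7
cycle 2: issue SUB r0<-Add2 // r0:Add2,r1:8,r2:9,r3:Add1,r4:7
cycle 3: issue MUL r4<-Mul1 // r0:Add2,r1:8,r2:9,r3:Add1,r4:Mul1
cycle 4: CDB Add1=1; issue SUB r0<-Add1 // r0:Add1,r1:8,r2:9,r3:1,r4:Mul1
cycle 5: CDB Add2=5; issue SUB r0<-Add2 // r0:Add2,r1:8,r2:9,r3:1,r4:Mul1
cycle 6: issue ADD r0<-Add3 // r0:Add3,r1:8,r2:9,r3:1,r4:Mul1
cycle 7: CDB Mul1=81; stall // r0:Add3,r1:8,r2:9,r3:1,r4:81
cycle 8: CDB Add1=-4; issue ADD r2<-Add1 // r0:Add3,r1:8,r2:Add1,r3:1,r4:81
cycle 9: - // r0:Add3,r1:8,r2:Add1,r3:1,r4:81
cycle 10: - // r0:Add3,r1:8,r2:Add1,r3:1,r4:81
cycle 11: CDB Add1=9 // r0:Add3,r1:8,r2:9,r3:1,r4:81
cycle 12: CDB Add2=-85 // r0:Add3,r1:8,r2:9,r3:1,r4:81
cycle 13: - // r0:Add3,r1:8,r2:9,r3:1,r4:81
cycle 14: - // r0:Add3,r1:8,r2:9,r3:1,r4:81
cycle 15: CDB Add3=-4 // r0:-4,r1:8,r2:9,r3:1,r4:81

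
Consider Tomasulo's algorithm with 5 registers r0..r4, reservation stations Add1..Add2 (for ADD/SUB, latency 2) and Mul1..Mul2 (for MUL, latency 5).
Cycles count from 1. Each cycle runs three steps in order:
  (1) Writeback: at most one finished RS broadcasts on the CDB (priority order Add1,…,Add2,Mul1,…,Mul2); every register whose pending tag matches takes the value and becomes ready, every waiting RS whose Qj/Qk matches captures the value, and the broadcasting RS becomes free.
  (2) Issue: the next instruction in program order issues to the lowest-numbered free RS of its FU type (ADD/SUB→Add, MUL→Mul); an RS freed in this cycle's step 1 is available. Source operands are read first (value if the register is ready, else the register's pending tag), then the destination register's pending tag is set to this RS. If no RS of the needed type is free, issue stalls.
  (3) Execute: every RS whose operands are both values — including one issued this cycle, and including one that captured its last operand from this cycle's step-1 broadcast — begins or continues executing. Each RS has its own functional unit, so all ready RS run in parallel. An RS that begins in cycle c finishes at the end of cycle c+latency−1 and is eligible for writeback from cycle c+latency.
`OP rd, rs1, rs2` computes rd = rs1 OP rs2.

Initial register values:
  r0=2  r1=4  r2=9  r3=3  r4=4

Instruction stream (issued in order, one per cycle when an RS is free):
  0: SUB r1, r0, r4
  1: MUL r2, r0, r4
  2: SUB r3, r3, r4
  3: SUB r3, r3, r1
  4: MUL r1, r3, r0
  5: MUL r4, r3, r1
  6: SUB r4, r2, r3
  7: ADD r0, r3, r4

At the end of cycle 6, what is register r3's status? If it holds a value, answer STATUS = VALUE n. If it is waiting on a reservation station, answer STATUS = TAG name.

cycle 1: issue SUB r1<-Add1 // r0:2,r1:Add1,r2:9,r3:3,r4:4
cycle 2: issue MUL r2<-Mul1 // r0:2,r1:Add1,r2:Mul1,r3:3,r4:4
cycle 3: CDB Add1=-2; issue SUB r3<-Add1 // r0:2,r1:-2,r2:Mul1,r3:Add1,r4:4
cycle 4: issue SUB r3<-Add2 // r0:2,r1:-2,r2:Mul1,r3:Add2,r4:4
cycle 5: CDB Add1=-1; issue MUL r1<-Mul2 // r0:2,r1:Mul2,r2:Mul1,r3:Add2,r4:4
cycle 6: stall // r0:2,r1:Mul2,r2:Mul1,r3:Add2,r4:4

STATUS = TAG Add2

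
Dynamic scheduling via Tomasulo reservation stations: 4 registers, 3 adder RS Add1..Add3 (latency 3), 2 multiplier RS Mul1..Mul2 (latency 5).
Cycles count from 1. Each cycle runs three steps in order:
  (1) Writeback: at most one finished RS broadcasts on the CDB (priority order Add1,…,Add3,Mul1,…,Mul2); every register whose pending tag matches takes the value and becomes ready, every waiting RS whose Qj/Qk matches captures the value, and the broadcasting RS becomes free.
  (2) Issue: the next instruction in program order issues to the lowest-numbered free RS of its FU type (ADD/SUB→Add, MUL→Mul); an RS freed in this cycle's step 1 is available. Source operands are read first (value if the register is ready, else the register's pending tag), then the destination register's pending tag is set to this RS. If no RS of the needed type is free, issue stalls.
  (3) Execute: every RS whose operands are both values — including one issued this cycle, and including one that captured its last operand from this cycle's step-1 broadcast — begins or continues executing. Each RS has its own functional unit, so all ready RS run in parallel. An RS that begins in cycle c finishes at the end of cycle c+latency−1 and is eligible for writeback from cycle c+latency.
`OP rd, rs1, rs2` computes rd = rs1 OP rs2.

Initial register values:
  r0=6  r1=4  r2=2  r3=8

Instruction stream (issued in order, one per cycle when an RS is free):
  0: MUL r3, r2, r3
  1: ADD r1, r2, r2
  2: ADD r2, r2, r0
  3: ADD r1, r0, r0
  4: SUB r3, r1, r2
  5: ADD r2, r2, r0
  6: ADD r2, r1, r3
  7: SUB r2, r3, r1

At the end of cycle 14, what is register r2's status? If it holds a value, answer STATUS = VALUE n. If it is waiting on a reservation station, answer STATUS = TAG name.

  c1: issue MUL r3<-Mul1  regs: r0:6,r1:4,r2:2,r3:Mul1
  c2: issue ADD r1<-Add1  regs: r0:6,r1:Add1,r2:2,r3:Mul1
  c3: issue ADD r2<-Add2  regs: r0:6,r1:Add1,r2:Add2,r3:Mul1
  c4: issue ADD r1<-Add3  regs: r0:6,r1:Add3,r2:Add2,r3:Mul1
  c5: CDB Add1=4; issue SUB r3<-Add1  regs: r0:6,r1:Add3,r2:Add2,r3:Add1
  c6: CDB Add2=8; issue ADD r2<-Add2  regs: r0:6,r1:Add3,r2:Add2,r3:Add1
  c7: CDB Add3=12; issue ADD r2<-Add3  regs: r0:6,r1:12,r2:Add3,r3:Add1
  c8: CDB Mul1=16; stall  regs: r0:6,r1:12,r2:Add3,r3:Add1
  c9: CDB Add2=14; issue SUB r2<-Add2  regs: r0:6,r1:12,r2:Add2,r3:Add1
  c10: CDB Add1=4  regs: r0:6,r1:12,r2:Add2,r3:4
  c11: -  regs: r0:6,r1:12,r2:Add2,r3:4
  c12: -  regs: r0:6,r1:12,r2:Add2,r3:4
  c13: CDB Add2=-8  regs: r0:6,r1:12,r2:-8,r3:4
  c14: CDB Add3=16  regs: r0:6,r1:12,r2:-8,r3:4

STATUS = VALUE -8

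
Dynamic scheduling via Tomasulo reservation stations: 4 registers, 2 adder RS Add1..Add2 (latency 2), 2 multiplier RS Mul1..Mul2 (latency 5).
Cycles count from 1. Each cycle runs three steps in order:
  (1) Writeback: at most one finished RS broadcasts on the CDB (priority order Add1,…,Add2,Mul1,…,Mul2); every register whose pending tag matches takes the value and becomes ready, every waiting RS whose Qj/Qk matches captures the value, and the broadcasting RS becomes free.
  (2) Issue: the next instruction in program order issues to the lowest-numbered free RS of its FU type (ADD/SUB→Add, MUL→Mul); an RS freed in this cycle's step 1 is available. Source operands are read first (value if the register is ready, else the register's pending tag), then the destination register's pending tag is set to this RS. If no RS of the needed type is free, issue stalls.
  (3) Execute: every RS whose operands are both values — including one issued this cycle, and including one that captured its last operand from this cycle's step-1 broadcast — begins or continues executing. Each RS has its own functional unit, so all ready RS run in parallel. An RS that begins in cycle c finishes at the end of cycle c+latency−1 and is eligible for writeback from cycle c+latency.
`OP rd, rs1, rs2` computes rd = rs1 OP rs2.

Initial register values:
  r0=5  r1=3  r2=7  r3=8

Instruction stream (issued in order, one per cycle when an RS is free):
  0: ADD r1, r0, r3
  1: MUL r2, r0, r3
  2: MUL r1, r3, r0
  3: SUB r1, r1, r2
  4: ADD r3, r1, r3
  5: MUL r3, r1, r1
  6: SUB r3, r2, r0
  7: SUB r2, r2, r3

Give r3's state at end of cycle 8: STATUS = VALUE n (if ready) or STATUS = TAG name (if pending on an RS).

STATUS = TAG Mul1

  c1: issue ADD r1<-Add1  regs: r0:5,r1:Add1,r2:7,r3:8
  c2: issue MUL r2<-Mul1  regs: r0:5,r1:Add1,r2:Mul1,r3:8
  c3: CDB Add1=13; issue MUL r1<-Mul2  regs: r0:5,r1:Mul2,r2:Mul1,r3:8
  c4: issue SUB r1<-Add1  regs: r0:5,r1:Add1,r2:Mul1,r3:8
  c5: issue ADD r3<-Add2  regs: r0:5,r1:Add1,r2:Mul1,r3:Add2
  c6: stall  regs: r0:5,r1:Add1,r2:Mul1,r3:Add2
  c7: CDB Mul1=40; issue MUL r3<-Mul1  regs: r0:5,r1:Add1,r2:40,r3:Mul1
  c8: CDB Mul2=40; stall  regs: r0:5,r1:Add1,r2:40,r3:Mul1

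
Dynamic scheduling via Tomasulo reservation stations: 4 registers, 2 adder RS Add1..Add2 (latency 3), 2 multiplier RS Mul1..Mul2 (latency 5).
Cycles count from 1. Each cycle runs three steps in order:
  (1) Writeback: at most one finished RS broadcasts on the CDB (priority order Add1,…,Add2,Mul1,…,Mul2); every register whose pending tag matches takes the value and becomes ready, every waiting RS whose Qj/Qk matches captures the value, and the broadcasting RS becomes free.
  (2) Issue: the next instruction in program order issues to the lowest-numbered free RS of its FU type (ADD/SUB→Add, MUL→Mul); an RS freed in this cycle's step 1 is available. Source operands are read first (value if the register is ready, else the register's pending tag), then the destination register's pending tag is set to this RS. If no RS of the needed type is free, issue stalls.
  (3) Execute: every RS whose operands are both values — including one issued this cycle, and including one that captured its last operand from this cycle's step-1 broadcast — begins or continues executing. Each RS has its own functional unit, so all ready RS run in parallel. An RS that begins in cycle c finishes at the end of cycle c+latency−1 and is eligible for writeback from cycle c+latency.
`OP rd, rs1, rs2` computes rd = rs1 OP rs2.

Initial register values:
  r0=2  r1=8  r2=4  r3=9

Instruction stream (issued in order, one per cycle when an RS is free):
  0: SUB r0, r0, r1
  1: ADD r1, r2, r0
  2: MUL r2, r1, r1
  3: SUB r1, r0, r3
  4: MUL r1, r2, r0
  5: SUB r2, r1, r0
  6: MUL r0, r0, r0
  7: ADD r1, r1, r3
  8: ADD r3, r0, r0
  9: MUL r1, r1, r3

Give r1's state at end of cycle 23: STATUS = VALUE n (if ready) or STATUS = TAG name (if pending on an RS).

cycle 1: issue SUB r0<-Add1 // r0:Add1,r1:8,r2:4,r3:9
cycle 2: issue ADD r1<-Add2 // r0:Add1,r1:Add2,r2:4,r3:9
cycle 3: issue MUL r2<-Mul1 // r0:Add1,r1:Add2,r2:Mul1,r3:9
cycle 4: CDB Add1=-6; issue SUB r1<-Add1 // r0:-6,r1:Add1,r2:Mul1,r3:9
cycle 5: issue MUL r1<-Mul2 // r0:-6,r1:Mul2,r2:Mul1,r3:9
cycle 6: stall // r0:-6,r1:Mul2,r2:Mul1,r3:9
cycle 7: CDB Add1=-15; issue SUB r2<-Add1 // r0:-6,r1:Mul2,r2:Add1,r3:9
cycle 8: CDB Add2=-2; stall // r0:-6,r1:Mul2,r2:Add1,r3:9
cycle 9: stall // r0:-6,r1:Mul2,r2:Add1,r3:9
cycle 10: stall // r0:-6,r1:Mul2,r2:Add1,r3:9
cycle 11: stall // r0:-6,r1:Mul2,r2:Add1,r3:9
cycle 12: stall // r0:-6,r1:Mul2,r2:Add1,r3:9
cycle 13: CDB Mul1=4; issue MUL r0<-Mul1 // r0:Mul1,r1:Mul2,r2:Add1,r3:9
cycle 14: issue ADD r1<-Add2 // r0:Mul1,r1:Add2,r2:Add1,r3:9
cycle 15: stall // r0:Mul1,r1:Add2,r2:Add1,r3:9
cycle 16: stall // r0:Mul1,r1:Add2,r2:Add1,r3:9
cycle 17: stall // r0:Mul1,r1:Add2,r2:Add1,r3:9
cycle 18: CDB Mul1=36; stall // r0:36,r1:Add2,r2:Add1,r3:9
cycle 19: CDB Mul2=-24; stall // r0:36,r1:Add2,r2:Add1,r3:9
cycle 20: stall // r0:36,r1:Add2,r2:Add1,r3:9
cycle 21: stall // r0:36,r1:Add2,r2:Add1,r3:9
cycle 22: CDB Add1=-18; issue ADD r3<-Add1 // r0:36,r1:Add2,r2:-18,r3:Add1
cycle 23: CDB Add2=-15; issue MUL r1<-Mul1 // r0:36,r1:Mul1,r2:-18,r3:Add1

STATUS = TAG Mul1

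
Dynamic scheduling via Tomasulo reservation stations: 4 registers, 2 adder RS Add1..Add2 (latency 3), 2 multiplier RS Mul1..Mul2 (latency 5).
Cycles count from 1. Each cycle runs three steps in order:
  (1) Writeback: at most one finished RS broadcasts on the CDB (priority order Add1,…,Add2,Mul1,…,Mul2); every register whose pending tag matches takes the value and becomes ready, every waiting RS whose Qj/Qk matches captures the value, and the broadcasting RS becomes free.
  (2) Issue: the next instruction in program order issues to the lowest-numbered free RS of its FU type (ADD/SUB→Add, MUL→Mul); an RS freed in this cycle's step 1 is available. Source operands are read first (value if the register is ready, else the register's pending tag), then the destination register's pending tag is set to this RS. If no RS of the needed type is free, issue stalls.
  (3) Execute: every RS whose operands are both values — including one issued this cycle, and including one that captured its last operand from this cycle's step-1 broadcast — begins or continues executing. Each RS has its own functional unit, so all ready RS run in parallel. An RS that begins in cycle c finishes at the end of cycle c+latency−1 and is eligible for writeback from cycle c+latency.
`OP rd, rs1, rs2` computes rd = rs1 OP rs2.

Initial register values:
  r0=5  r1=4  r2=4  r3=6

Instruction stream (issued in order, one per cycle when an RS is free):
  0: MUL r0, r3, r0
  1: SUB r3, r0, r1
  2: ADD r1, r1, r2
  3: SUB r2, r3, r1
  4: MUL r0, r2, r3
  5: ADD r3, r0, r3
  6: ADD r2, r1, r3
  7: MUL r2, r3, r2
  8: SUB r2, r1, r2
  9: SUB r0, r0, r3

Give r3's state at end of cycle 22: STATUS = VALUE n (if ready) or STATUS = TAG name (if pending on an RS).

  c1: issue MUL r0<-Mul1  regs: r0:Mul1,r1:4,r2:4,r3:6
  c2: issue SUB r3<-Add1  regs: r0:Mul1,r1:4,r2:4,r3:Add1
  c3: issue ADD r1<-Add2  regs: r0:Mul1,r1:Add2,r2:4,r3:Add1
  c4: stall  regs: r0:Mul1,r1:Add2,r2:4,r3:Add1
  c5: stall  regs: r0:Mul1,r1:Add2,r2:4,r3:Add1
  c6: CDB Add2=8; issue SUB r2<-Add2  regs: r0:Mul1,r1:8,r2:Add2,r3:Add1
  c7: CDB Mul1=30; issue MUL r0<-Mul1  regs: r0:Mul1,r1:8,r2:Add2,r3:Add1
  c8: stall  regs: r0:Mul1,r1:8,r2:Add2,r3:Add1
  c9: stall  regs: r0:Mul1,r1:8,r2:Add2,r3:Add1
  c10: CDB Add1=26; issue ADD r3<-Add1  regs: r0:Mul1,r1:8,r2:Add2,r3:Add1
  c11: stall  regs: r0:Mul1,r1:8,r2:Add2,r3:Add1
  c12: stall  regs: r0:Mul1,r1:8,r2:Add2,r3:Add1
  c13: CDB Add2=18; issue ADD r2<-Add2  regs: r0:Mul1,r1:8,r2:Add2,r3:Add1
  c14: issue MUL r2<-Mul2  regs: r0:Mul1,r1:8,r2:Mul2,r3:Add1
  c15: stall  regs: r0:Mul1,r1:8,r2:Mul2,r3:Add1
  c16: stall  regs: r0:Mul1,r1:8,r2:Mul2,r3:Add1
  c17: stall  regs: r0:Mul1,r1:8,r2:Mul2,r3:Add1
  c18: CDB Mul1=468; stall  regs: r0:468,r1:8,r2:Mul2,r3:Add1
  c19: stall  regs: r0:468,r1:8,r2:Mul2,r3:Add1
  c20: stall  regs: r0:468,r1:8,r2:Mul2,r3:Add1
  c21: CDB Add1=494; issue SUB r2<-Add1  regs: r0:468,r1:8,r2:Add1,r3:494
  c22: stall  regs: r0:468,r1:8,r2:Add1,r3:494

STATUS = VALUE 494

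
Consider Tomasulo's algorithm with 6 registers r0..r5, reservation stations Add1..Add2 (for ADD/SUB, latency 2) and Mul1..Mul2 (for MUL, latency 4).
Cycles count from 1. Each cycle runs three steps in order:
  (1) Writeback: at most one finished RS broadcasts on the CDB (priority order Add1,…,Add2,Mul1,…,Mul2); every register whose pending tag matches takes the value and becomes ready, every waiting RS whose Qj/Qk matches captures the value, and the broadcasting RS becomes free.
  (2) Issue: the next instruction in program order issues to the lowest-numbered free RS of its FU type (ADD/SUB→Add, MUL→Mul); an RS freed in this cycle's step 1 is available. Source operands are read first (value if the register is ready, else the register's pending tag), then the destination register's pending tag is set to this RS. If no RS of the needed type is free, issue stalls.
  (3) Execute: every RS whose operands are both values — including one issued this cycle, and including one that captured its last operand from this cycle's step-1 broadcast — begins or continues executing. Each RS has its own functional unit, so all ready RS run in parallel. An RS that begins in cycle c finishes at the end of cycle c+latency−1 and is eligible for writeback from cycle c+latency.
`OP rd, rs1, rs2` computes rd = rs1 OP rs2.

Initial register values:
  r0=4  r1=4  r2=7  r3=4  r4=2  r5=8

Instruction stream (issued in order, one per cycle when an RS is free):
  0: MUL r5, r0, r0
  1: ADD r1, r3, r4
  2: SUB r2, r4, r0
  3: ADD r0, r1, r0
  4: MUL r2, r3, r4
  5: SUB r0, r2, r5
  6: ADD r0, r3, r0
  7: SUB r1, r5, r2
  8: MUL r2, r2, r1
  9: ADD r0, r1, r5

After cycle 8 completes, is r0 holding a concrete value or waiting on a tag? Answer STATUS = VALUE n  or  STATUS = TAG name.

STATUS = TAG Add2

c1: issue MUL r5<-Mul1 | r0:4,r1:4,r2:7,r3:4,r4:2,r5:Mul1
c2: issue ADD r1<-Add1 | r0:4,r1:Add1,r2:7,r3:4,r4:2,r5:Mul1
c3: issue SUB r2<-Add2 | r0:4,r1:Add1,r2:Add2,r3:4,r4:2,r5:Mul1
c4: CDB Add1=6; issue ADD r0<-Add1 | r0:Add1,r1:6,r2:Add2,r3:4,r4:2,r5:Mul1
c5: CDB Add2=-2; issue MUL r2<-Mul2 | r0:Add1,r1:6,r2:Mul2,r3:4,r4:2,r5:Mul1
c6: CDB Add1=10; issue SUB r0<-Add1 | r0:Add1,r1:6,r2:Mul2,r3:4,r4:2,r5:Mul1
c7: CDB Mul1=16; issue ADD r0<-Add2 | r0:Add2,r1:6,r2:Mul2,r3:4,r4:2,r5:16
c8: stall | r0:Add2,r1:6,r2:Mul2,r3:4,r4:2,r5:16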